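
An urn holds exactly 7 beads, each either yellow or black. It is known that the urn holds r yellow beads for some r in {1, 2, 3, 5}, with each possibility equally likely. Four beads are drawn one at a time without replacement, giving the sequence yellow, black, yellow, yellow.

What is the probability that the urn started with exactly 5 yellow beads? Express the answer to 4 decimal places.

Compute the likelihood of the observed sequence for each case: P(data | r = 1) = (1/7)(6/6)(0/5) = 0; P(data | r = 2) = (2/7)(5/6)(1/5)(0/4) = 0; P(data | r = 3) = (3/7)(4/6)(2/5)(1/4) = 1/35; P(data | r = 5) = (5/7)(2/6)(4/5)(3/4) = 1/7.
Multiplying each by its prior: 1/4 · 0 = 0, 1/4 · 0 = 0, 1/4 · 1/35 = 1/140, 1/4 · 1/7 = 1/28; with total 3/70.
Hence P(r = 5 | data) = (1/28) / (3/70) = 5/6.

0.8333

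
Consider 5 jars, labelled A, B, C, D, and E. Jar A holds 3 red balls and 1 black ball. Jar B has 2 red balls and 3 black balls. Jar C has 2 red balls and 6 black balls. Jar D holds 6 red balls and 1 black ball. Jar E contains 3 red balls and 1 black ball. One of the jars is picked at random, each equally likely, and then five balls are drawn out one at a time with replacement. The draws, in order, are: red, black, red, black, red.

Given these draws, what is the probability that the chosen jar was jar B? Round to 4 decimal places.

0.2365

Compute the likelihood of the observed sequence for each case: P(data | jar A) = (3/4)(1/4)(3/4)(1/4)(3/4) = 0.026367; P(data | jar B) = (2/5)(3/5)(2/5)(3/5)(2/5) = 0.02304; P(data | jar C) = (2/8)(6/8)(2/8)(6/8)(2/8) = 0.0087891; P(data | jar D) = (6/7)(1/7)(6/7)(1/7)(6/7) = 0.012852; P(data | jar E) = (3/4)(1/4)(3/4)(1/4)(3/4) = 0.026367.
Multiplying each by its prior: 1/5 · 0.026367 = 0.0052734, 1/5 · 0.02304 = 0.004608, 1/5 · 0.0087891 = 0.0017578, 1/5 · 0.012852 = 0.0025704, 1/5 · 0.026367 = 0.0052734; these sum to 0.019483.
So P(jar B | data) = (0.004608) / (0.019483) = 0.23651.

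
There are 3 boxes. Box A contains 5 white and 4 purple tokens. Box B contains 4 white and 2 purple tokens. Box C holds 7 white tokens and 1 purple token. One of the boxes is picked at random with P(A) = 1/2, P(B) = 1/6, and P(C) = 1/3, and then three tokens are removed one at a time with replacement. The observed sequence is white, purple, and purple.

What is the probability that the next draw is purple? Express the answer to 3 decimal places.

Under each hypothesis, the probability of the observed sequence is: P(data | box A) = (5/9)(4/9)(4/9) = 0.10974; P(data | box B) = (4/6)(2/6)(2/6) = 0.074074; P(data | box C) = (7/8)(1/8)(1/8) = 0.013672.
Multiplying each by its prior: 1/2 · 0.10974 = 0.05487, 1/6 · 0.074074 = 0.012346, 1/3 · 0.013672 = 0.0045573; summing to 0.071773.
Normalising, the posterior is P(box A | data) = 0.76449, P(box B | data) = 0.17201, P(box C | data) = 0.063496.
Averaging over the posterior, P(purple next | data) = (4/9)(0.76449) + (1/3)(0.17201) + (1/8)(0.063496) = 0.40505.

0.405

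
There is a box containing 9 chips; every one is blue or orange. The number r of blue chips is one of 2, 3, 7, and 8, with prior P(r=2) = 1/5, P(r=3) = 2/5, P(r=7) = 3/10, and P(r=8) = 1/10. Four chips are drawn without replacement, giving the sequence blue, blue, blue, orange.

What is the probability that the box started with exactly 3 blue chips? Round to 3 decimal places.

0.083

For each hypothesis, P(data | H) works out to: P(data | r = 2) = (2/9)(1/8)(0/7) = 0; P(data | r = 3) = (3/9)(2/8)(1/7)(6/6) = 1/84; P(data | r = 7) = (7/9)(6/8)(5/7)(2/6) = 5/36; P(data | r = 8) = (8/9)(7/8)(6/7)(1/6) = 1/9.
Weighting by the prior gives 1/5 · 0 = 0, 2/5 · 1/84 = 1/210, 3/10 · 5/36 = 1/24, 1/10 · 1/9 = 1/90; summing to 29/504.
Hence P(r = 3 | data) = (1/210) / (29/504) = 12/145.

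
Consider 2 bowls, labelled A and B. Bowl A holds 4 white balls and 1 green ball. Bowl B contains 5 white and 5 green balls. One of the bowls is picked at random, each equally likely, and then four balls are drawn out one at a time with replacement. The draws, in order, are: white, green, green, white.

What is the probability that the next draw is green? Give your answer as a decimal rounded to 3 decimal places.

0.413

For each hypothesis, P(data | H) works out to: P(data | bowl A) = (4/5)(1/5)(1/5)(4/5) = 0.0256; P(data | bowl B) = (5/10)(5/10)(5/10)(5/10) = 0.0625.
Multiplying each by its prior: 1/2 · 0.0256 = 0.0128, 1/2 · 0.0625 = 0.03125; these sum to 0.04405.
Dividing through by the total gives posterior P(bowl A | data) = 0.29058, P(bowl B | data) = 0.70942.
The predictive probability is P(green next | data) = (1/5)(0.29058) + (1/2)(0.70942) = 0.41283.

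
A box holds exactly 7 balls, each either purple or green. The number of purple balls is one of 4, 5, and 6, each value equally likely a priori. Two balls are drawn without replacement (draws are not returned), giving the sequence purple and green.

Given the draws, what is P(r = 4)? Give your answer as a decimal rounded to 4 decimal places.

0.4286

For each hypothesis, P(data | H) works out to: P(data | r = 4) = (4/7)(3/6) = 2/7; P(data | r = 5) = (5/7)(2/6) = 5/21; P(data | r = 6) = (6/7)(1/6) = 1/7.
Multiplying each by its prior: 1/3 · 2/7 = 2/21, 1/3 · 5/21 = 5/63, 1/3 · 1/7 = 1/21; with total 2/9.
So P(r = 4 | data) = (2/21) / (2/9) = 3/7.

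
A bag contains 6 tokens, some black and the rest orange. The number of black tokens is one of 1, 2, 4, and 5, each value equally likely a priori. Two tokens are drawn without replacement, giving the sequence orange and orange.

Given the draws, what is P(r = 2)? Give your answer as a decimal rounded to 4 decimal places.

0.3529

Compute the likelihood of the observed sequence for each case: P(data | r = 1) = (5/6)(4/5) = 2/3; P(data | r = 2) = (4/6)(3/5) = 2/5; P(data | r = 4) = (2/6)(1/5) = 1/15; P(data | r = 5) = (1/6)(0/5) = 0.
Weighting by the prior gives 1/4 · 2/3 = 1/6, 1/4 · 2/5 = 1/10, 1/4 · 1/15 = 1/60, 1/4 · 0 = 0; these sum to 17/60.
By Bayes' rule, P(r = 2 | data) = (1/10) / (17/60) = 6/17.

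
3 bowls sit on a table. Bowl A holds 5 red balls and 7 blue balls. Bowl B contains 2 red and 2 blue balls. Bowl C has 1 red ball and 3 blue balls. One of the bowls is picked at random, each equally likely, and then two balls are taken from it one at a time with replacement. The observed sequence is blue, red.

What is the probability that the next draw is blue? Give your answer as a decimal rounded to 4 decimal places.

0.5986

Under each hypothesis, the probability of the observed sequence is: P(data | bowl A) = (7/12)(5/12) = 35/144; P(data | bowl B) = (2/4)(2/4) = 1/4; P(data | bowl C) = (3/4)(1/4) = 3/16.
Weighting by the prior gives 1/3 · 35/144 = 35/432, 1/3 · 1/4 = 1/12, 1/3 · 3/16 = 1/16; these sum to 49/216.
Dividing through by the total gives posterior P(bowl A | data) = 5/14, P(bowl B | data) = 18/49, P(bowl C | data) = 27/98.
Averaging over the posterior, P(blue next | data) = (7/12)(5/14) + (1/2)(18/49) + (3/4)(27/98) = 88/147.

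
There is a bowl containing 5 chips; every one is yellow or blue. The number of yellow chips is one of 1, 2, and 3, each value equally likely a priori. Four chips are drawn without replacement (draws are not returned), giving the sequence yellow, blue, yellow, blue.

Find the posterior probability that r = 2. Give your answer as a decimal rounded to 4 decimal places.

Under each hypothesis, the probability of the observed sequence is: P(data | r = 1) = (1/5)(4/4)(0/3) = 0; P(data | r = 2) = (2/5)(3/4)(1/3)(2/2) = 1/10; P(data | r = 3) = (3/5)(2/4)(2/3)(1/2) = 1/10.
The prior-weighted likelihoods are 1/3 · 0 = 0, 1/3 · 1/10 = 1/30, 1/3 · 1/10 = 1/30; with total 1/15.
Therefore the posterior P(r = 2 | data) = (1/30) / (1/15) = 1/2.

0.5000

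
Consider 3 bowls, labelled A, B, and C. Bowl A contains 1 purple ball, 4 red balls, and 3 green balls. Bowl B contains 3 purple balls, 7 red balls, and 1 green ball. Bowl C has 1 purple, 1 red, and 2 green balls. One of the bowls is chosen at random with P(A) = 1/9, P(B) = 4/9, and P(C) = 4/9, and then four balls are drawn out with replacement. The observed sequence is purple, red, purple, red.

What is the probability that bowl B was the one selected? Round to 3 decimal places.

0.861

Under each hypothesis, the probability of the observed sequence is: P(data | bowl A) = (1/8)(4/8)(1/8)(4/8) = 0.0039062; P(data | bowl B) = (3/11)(7/11)(3/11)(7/11) = 0.030121; P(data | bowl C) = (1/4)(1/4)(1/4)(1/4) = 0.0039062.
Weighting by the prior gives 1/9 · 0.0039062 = 0.00043403, 4/9 · 0.030121 = 0.013387, 4/9 · 0.0039062 = 0.0017361; summing to 0.015557.
Hence P(bowl B | data) = (0.013387) / (0.015557) = 0.86051.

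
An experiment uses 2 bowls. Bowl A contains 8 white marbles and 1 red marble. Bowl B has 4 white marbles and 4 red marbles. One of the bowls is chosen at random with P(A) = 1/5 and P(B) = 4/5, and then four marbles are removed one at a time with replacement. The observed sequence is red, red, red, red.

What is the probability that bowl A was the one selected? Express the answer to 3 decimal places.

For each hypothesis, P(data | H) works out to: P(data | bowl A) = (1/9)(1/9)(1/9)(1/9) = 0.00015242; P(data | bowl B) = (4/8)(4/8)(4/8)(4/8) = 0.0625.
The prior-weighted likelihoods are 1/5 · 0.00015242 = 3.0483e-05, 4/5 · 0.0625 = 0.05; with total 0.05003.
Hence P(bowl A | data) = (3.0483e-05) / (0.05003) = 0.00060929.

0.001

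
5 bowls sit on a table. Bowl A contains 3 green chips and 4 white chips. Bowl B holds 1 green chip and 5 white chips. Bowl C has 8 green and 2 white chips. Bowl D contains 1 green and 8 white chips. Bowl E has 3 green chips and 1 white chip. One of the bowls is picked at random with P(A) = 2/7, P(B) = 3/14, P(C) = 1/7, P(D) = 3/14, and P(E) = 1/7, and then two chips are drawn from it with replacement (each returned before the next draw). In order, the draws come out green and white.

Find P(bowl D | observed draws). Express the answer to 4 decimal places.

0.1241

Compute the likelihood of the observed sequence for each case: P(data | bowl A) = (3/7)(4/7) = 0.2449; P(data | bowl B) = (1/6)(5/6) = 0.13889; P(data | bowl C) = (8/10)(2/10) = 0.16; P(data | bowl D) = (1/9)(8/9) = 0.098765; P(data | bowl E) = (3/4)(1/4) = 0.1875.
Multiplying each by its prior: 2/7 · 0.2449 = 0.069971, 3/14 · 0.13889 = 0.029762, 1/7 · 0.16 = 0.022857, 3/14 · 0.098765 = 0.021164, 1/7 · 0.1875 = 0.026786; these sum to 0.17054.
So P(bowl D | data) = (0.021164) / (0.17054) = 0.1241.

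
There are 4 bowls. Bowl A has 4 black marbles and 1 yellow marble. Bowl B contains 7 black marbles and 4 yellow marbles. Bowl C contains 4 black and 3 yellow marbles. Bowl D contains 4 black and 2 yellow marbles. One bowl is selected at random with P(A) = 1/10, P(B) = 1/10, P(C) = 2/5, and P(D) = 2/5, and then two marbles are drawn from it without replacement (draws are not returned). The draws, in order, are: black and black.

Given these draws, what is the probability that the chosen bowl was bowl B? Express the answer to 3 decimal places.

Under each hypothesis, the probability of the observed sequence is: P(data | bowl A) = (4/5)(3/4) = 0.6; P(data | bowl B) = (7/11)(6/10) = 0.38182; P(data | bowl C) = (4/7)(3/6) = 0.28571; P(data | bowl D) = (4/6)(3/5) = 0.4.
Multiplying each by its prior: 1/10 · 0.6 = 0.06, 1/10 · 0.38182 = 0.038182, 2/5 · 0.28571 = 0.11429, 2/5 · 0.4 = 0.16; these sum to 0.37247.
Therefore the posterior P(bowl B | data) = (0.038182) / (0.37247) = 0.10251.

0.103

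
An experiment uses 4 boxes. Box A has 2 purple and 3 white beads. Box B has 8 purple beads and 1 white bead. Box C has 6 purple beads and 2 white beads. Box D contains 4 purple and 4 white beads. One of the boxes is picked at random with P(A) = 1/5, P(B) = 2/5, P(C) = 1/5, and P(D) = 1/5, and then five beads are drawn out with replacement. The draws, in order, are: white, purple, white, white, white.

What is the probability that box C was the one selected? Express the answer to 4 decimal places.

0.0340

The likelihood of the observed sequence under each hypothesis: P(data | box A) = (3/5)(2/5)(3/5)(3/5)(3/5) = 0.05184; P(data | box B) = (1/9)(8/9)(1/9)(1/9)(1/9) = 0.00013548; P(data | box C) = (2/8)(6/8)(2/8)(2/8)(2/8) = 0.0029297; P(data | box D) = (4/8)(4/8)(4/8)(4/8)(4/8) = 0.03125.
The prior-weighted likelihoods are 1/5 · 0.05184 = 0.010368, 2/5 · 0.00013548 = 5.4192e-05, 1/5 · 0.0029297 = 0.00058594, 1/5 · 0.03125 = 0.00625; summing to 0.017258.
By Bayes' rule, P(box C | data) = (0.00058594) / (0.017258) = 0.033951.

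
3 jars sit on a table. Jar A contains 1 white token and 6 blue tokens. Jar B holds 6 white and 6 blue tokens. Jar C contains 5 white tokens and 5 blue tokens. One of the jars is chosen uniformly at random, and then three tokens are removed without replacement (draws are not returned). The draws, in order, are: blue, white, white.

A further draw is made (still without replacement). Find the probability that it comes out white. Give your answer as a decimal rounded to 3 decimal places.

Compute the likelihood of the observed sequence for each case: P(data | jar A) = (6/7)(1/6)(0/5) = 0; P(data | jar B) = (6/12)(6/11)(5/10) = 0.13636; P(data | jar C) = (5/10)(5/9)(4/8) = 0.13889.
Weighting by the prior gives 1/3 · 0 = 0, 1/3 · 0.13636 = 0.045455, 1/3 · 0.13889 = 0.046296; summing to 0.091751.
Normalising, the posterior is P(jar A | data) = 0, P(jar B | data) = 0.49541, P(jar C | data) = 0.50459.
The predictive probability is P(white next | data) = (4/9)(0.49541) + (3/7)(0.50459) = 0.43644.

0.436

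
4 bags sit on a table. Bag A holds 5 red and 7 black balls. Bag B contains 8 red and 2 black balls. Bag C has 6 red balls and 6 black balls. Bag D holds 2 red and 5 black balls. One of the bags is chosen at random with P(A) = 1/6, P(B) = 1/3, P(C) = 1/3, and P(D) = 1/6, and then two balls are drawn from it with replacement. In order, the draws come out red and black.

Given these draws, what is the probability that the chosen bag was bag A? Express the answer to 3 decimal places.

Compute the likelihood of the observed sequence for each case: P(data | bag A) = (5/12)(7/12) = 0.24306; P(data | bag B) = (8/10)(2/10) = 0.16; P(data | bag C) = (6/12)(6/12) = 0.25; P(data | bag D) = (2/7)(5/7) = 0.20408.
The prior-weighted likelihoods are 1/6 · 0.24306 = 0.040509, 1/3 · 0.16 = 0.053333, 1/3 · 0.25 = 0.083333, 1/6 · 0.20408 = 0.034014; these sum to 0.21119.
So P(bag A | data) = (0.040509) / (0.21119) = 0.19181.

0.192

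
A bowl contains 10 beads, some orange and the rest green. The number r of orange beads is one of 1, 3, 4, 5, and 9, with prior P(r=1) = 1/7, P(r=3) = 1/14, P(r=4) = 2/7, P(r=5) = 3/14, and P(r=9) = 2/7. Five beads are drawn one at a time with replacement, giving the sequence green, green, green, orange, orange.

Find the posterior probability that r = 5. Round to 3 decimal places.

For each hypothesis, P(data | H) works out to: P(data | r = 1) = (9/10)(9/10)(9/10)(1/10)(1/10) = 0.00729; P(data | r = 3) = (7/10)(7/10)(7/10)(3/10)(3/10) = 0.03087; P(data | r = 4) = (6/10)(6/10)(6/10)(4/10)(4/10) = 0.03456; P(data | r = 5) = (5/10)(5/10)(5/10)(5/10)(5/10) = 0.03125; P(data | r = 9) = (1/10)(1/10)(1/10)(9/10)(9/10) = 0.00081.
The prior-weighted likelihoods are 1/7 · 0.00729 = 0.0010414, 1/14 · 0.03087 = 0.002205, 2/7 · 0.03456 = 0.0098743, 3/14 · 0.03125 = 0.0066964, 2/7 · 0.00081 = 0.00023143; with total 0.020049.
Therefore the posterior P(r = 5 | data) = (0.0066964) / (0.020049) = 0.33401.

0.334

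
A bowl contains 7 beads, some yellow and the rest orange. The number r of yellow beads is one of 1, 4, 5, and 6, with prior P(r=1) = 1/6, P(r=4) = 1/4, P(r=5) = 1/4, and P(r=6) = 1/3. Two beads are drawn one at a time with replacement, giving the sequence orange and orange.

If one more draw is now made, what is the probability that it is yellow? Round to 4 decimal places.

0.3280

Under each hypothesis, the probability of the observed sequence is: P(data | r = 1) = (6/7)(6/7) = 36/49; P(data | r = 4) = (3/7)(3/7) = 9/49; P(data | r = 5) = (2/7)(2/7) = 4/49; P(data | r = 6) = (1/7)(1/7) = 1/49.
Multiplying each by its prior: 1/6 · 36/49 = 6/49, 1/4 · 9/49 = 9/196, 1/4 · 4/49 = 1/49, 1/3 · 1/49 = 1/147; summing to 115/588.
Dividing through by the total gives posterior P(r = 1 | data) = 72/115, P(r = 4 | data) = 27/115, P(r = 5 | data) = 12/115, P(r = 6 | data) = 4/115.
So P(yellow next | data) = Σ P(yellow next | H) P(H | data) = (1/7)(72/115) + (4/7)(27/115) + (5/7)(12/115) + (6/7)(4/115) = 264/805.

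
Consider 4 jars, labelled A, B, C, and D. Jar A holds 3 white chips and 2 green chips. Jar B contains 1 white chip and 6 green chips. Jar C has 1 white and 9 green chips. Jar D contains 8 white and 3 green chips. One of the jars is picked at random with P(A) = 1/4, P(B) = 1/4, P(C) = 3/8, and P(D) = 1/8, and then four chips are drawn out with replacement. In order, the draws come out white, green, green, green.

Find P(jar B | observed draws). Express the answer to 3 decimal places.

0.367

The likelihood of the observed sequence under each hypothesis: P(data | jar A) = (3/5)(2/5)(2/5)(2/5) = 0.0384; P(data | jar B) = (1/7)(6/7)(6/7)(6/7) = 0.089963; P(data | jar C) = (1/10)(9/10)(9/10)(9/10) = 0.0729; P(data | jar D) = (8/11)(3/11)(3/11)(3/11) = 0.014753.
The prior-weighted likelihoods are 1/4 · 0.0384 = 0.0096, 1/4 · 0.089963 = 0.022491, 3/8 · 0.0729 = 0.027338, 1/8 · 0.014753 = 0.0018441; summing to 0.061272.
By Bayes' rule, P(jar B | data) = (0.022491) / (0.061272) = 0.36706.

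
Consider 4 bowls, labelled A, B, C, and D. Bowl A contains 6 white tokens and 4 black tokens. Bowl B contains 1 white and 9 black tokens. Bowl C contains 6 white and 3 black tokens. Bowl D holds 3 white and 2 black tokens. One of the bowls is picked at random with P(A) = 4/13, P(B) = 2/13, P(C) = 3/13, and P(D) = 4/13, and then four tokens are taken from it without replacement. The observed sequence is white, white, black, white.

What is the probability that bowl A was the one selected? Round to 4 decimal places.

The likelihood of the observed sequence under each hypothesis: P(data | bowl A) = (6/10)(5/9)(4/8)(4/7) = 0.095238; P(data | bowl B) = (1/10)(0/9) = 0; P(data | bowl C) = (6/9)(5/8)(3/7)(4/6) = 0.11905; P(data | bowl D) = (3/5)(2/4)(2/3)(1/2) = 0.1.
Multiplying each by its prior: 4/13 · 0.095238 = 0.029304, 2/13 · 0 = 0, 3/13 · 0.11905 = 0.027473, 4/13 · 0.1 = 0.030769; with total 0.087546.
Therefore the posterior P(bowl A | data) = (0.029304) / (0.087546) = 0.33473.

0.3347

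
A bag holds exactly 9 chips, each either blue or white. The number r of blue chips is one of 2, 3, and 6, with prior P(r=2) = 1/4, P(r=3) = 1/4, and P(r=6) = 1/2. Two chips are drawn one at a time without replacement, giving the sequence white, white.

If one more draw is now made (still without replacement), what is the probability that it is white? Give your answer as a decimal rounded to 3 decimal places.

0.582

The likelihood of the observed sequence under each hypothesis: P(data | r = 2) = (7/9)(6/8) = 7/12; P(data | r = 3) = (6/9)(5/8) = 5/12; P(data | r = 6) = (3/9)(2/8) = 1/12.
The prior-weighted likelihoods are 1/4 · 7/12 = 7/48, 1/4 · 5/12 = 5/48, 1/2 · 1/12 = 1/24; these sum to 7/24.
Normalising, the posterior is P(r = 2 | data) = 1/2, P(r = 3 | data) = 5/14, P(r = 6 | data) = 1/7.
Averaging over the posterior, P(white next | data) = (5/7)(1/2) + (4/7)(5/14) + (1/7)(1/7) = 57/98.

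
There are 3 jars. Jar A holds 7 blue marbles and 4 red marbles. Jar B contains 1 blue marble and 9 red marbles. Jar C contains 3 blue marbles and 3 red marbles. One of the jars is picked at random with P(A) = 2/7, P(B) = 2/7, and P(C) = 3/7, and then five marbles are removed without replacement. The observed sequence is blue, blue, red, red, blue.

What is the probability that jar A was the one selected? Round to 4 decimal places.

0.3774

Compute the likelihood of the observed sequence for each case: P(data | jar A) = (7/11)(6/10)(4/9)(3/8)(5/7) = 0.045455; P(data | jar B) = (1/10)(0/9) = 0; P(data | jar C) = (3/6)(2/5)(3/4)(2/3)(1/2) = 0.05.
Multiplying each by its prior: 2/7 · 0.045455 = 0.012987, 2/7 · 0 = 0, 3/7 · 0.05 = 0.021429; with total 0.034416.
By Bayes' rule, P(jar A | data) = (0.012987) / (0.034416) = 0.37736.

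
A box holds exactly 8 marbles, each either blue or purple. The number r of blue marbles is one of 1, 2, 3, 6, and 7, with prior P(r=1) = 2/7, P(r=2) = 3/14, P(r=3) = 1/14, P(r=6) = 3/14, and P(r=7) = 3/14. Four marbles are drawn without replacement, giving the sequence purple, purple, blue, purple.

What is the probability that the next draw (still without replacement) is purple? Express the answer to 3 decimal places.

Compute the likelihood of the observed sequence for each case: P(data | r = 1) = (7/8)(6/7)(1/6)(5/5) = 1/8; P(data | r = 2) = (6/8)(5/7)(2/6)(4/5) = 1/7; P(data | r = 3) = (5/8)(4/7)(3/6)(3/5) = 3/28; P(data | r = 6) = (2/8)(1/7)(6/6)(0/5) = 0; P(data | r = 7) = (1/8)(0/7) = 0.
Multiplying each by its prior: 2/7 · 1/8 = 1/28, 3/14 · 1/7 = 3/98, 1/14 · 3/28 = 3/392, 3/14 · 0 = 0, 3/14 · 0 = 0; summing to 29/392.
Dividing through by the total gives posterior P(r = 1 | data) = 14/29, P(r = 2 | data) = 12/29, P(r = 3 | data) = 3/29, P(r = 6 | data) = 0, P(r = 7 | data) = 0.
So P(purple next | data) = Σ P(purple next | H) P(H | data) = (1)(14/29) + (3/4)(12/29) + (1/2)(3/29) = 49/58.

0.845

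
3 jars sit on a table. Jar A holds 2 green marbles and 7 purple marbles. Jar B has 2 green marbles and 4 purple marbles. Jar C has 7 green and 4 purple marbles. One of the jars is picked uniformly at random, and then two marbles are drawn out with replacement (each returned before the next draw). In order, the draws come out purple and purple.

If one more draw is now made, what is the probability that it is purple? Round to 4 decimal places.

0.6896

For each hypothesis, P(data | H) works out to: P(data | jar A) = (7/9)(7/9) = 0.60494; P(data | jar B) = (4/6)(4/6) = 0.44444; P(data | jar C) = (4/11)(4/11) = 0.13223.
The prior-weighted likelihoods are 1/3 · 0.60494 = 0.20165, 1/3 · 0.44444 = 0.14815, 1/3 · 0.13223 = 0.044077; summing to 0.39387.
Dividing through by the total gives posterior P(jar A | data) = 0.51196, P(jar B | data) = 0.37613, P(jar C | data) = 0.11191.
Averaging over the posterior, P(purple next | data) = (7/9)(0.51196) + (2/3)(0.37613) + (4/11)(0.11191) = 0.68964.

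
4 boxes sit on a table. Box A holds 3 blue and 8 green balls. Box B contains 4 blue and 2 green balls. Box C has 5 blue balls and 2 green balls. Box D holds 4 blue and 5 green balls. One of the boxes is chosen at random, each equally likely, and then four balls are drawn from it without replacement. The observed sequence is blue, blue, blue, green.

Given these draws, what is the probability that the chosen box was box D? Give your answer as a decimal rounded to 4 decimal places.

The likelihood of the observed sequence under each hypothesis: P(data | box A) = (3/11)(2/10)(1/9)(8/8) = 0.0060606; P(data | box B) = (4/6)(3/5)(2/4)(2/3) = 0.13333; P(data | box C) = (5/7)(4/6)(3/5)(2/4) = 0.14286; P(data | box D) = (4/9)(3/8)(2/7)(5/6) = 0.039683.
The prior-weighted likelihoods are 1/4 · 0.0060606 = 0.0015152, 1/4 · 0.13333 = 0.033333, 1/4 · 0.14286 = 0.035714, 1/4 · 0.039683 = 0.0099206; with total 0.080483.
Hence P(box D | data) = (0.0099206) / (0.080483) = 0.12326.

0.1233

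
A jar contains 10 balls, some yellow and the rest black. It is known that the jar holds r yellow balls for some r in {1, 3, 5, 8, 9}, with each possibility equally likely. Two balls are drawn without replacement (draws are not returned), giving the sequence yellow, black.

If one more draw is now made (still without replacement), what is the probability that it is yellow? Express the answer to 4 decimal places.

0.5094

Under each hypothesis, the probability of the observed sequence is: P(data | r = 1) = (1/10)(9/9) = 1/10; P(data | r = 3) = (3/10)(7/9) = 7/30; P(data | r = 5) = (5/10)(5/9) = 5/18; P(data | r = 8) = (8/10)(2/9) = 8/45; P(data | r = 9) = (9/10)(1/9) = 1/10.
The prior-weighted likelihoods are 1/5 · 1/10 = 1/50, 1/5 · 7/30 = 7/150, 1/5 · 5/18 = 1/18, 1/5 · 8/45 = 8/225, 1/5 · 1/10 = 1/50; with total 8/45.
Normalising, the posterior is P(r = 1 | data) = 9/80, P(r = 3 | data) = 21/80, P(r = 5 | data) = 5/16, P(r = 8 | data) = 1/5, P(r = 9 | data) = 9/80.
The predictive probability is P(yellow next | data) = (0)(9/80) + (1/4)(21/80) + (1/2)(5/16) + (7/8)(1/5) + (1)(9/80) = 163/320.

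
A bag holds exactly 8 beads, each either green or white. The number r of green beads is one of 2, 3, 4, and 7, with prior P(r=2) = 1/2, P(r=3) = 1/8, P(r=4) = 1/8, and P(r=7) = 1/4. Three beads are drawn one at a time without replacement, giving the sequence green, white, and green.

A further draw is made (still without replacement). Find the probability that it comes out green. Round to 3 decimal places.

0.520

For each hypothesis, P(data | H) works out to: P(data | r = 2) = (2/8)(6/7)(1/6) = 1/28; P(data | r = 3) = (3/8)(5/7)(2/6) = 5/56; P(data | r = 4) = (4/8)(4/7)(3/6) = 1/7; P(data | r = 7) = (7/8)(1/7)(6/6) = 1/8.
The prior-weighted likelihoods are 1/2 · 1/28 = 1/56, 1/8 · 5/56 = 5/448, 1/8 · 1/7 = 1/56, 1/4 · 1/8 = 1/32; these sum to 5/64.
Dividing through by the total gives posterior P(r = 2 | data) = 8/35, P(r = 3 | data) = 1/7, P(r = 4 | data) = 8/35, P(r = 7 | data) = 2/5.
So P(green next | data) = Σ P(green next | H) P(H | data) = (0)(8/35) + (1/5)(1/7) + (2/5)(8/35) + (1)(2/5) = 13/25.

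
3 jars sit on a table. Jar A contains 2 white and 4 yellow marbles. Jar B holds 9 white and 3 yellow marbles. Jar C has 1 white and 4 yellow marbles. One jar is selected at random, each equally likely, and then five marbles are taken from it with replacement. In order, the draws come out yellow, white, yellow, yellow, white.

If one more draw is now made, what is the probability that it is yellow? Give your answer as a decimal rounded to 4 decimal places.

For each hypothesis, P(data | H) works out to: P(data | jar A) = (4/6)(2/6)(4/6)(4/6)(2/6) = 0.032922; P(data | jar B) = (3/12)(9/12)(3/12)(3/12)(9/12) = 0.0087891; P(data | jar C) = (4/5)(1/5)(4/5)(4/5)(1/5) = 0.02048.
The prior-weighted likelihoods are 1/3 · 0.032922 = 0.010974, 1/3 · 0.0087891 = 0.0029297, 1/3 · 0.02048 = 0.0068267; with total 0.02073.
The posterior is then P(jar A | data) = 0.52937, P(jar B | data) = 0.14132, P(jar C | data) = 0.32931.
So P(yellow next | data) = Σ P(yellow next | H) P(H | data) = (2/3)(0.52937) + (1/4)(0.14132) + (4/5)(0.32931) = 0.65169.

0.6517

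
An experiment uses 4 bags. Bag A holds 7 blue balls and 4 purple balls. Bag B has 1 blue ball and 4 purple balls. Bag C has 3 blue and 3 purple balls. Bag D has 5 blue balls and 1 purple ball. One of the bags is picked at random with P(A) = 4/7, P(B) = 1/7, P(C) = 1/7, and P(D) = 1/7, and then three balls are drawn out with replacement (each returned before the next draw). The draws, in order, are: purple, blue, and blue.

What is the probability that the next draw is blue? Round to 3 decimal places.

Compute the likelihood of the observed sequence for each case: P(data | bag A) = (4/11)(7/11)(7/11) = 0.14726; P(data | bag B) = (4/5)(1/5)(1/5) = 0.032; P(data | bag C) = (3/6)(3/6)(3/6) = 0.125; P(data | bag D) = (1/6)(5/6)(5/6) = 0.11574.
Weighting by the prior gives 4/7 · 0.14726 = 0.084147, 1/7 · 0.032 = 0.0045714, 1/7 · 0.125 = 0.017857, 1/7 · 0.11574 = 0.016534; summing to 0.12311.
Dividing through by the total gives posterior P(bag A | data) = 0.68351, P(bag B | data) = 0.037133, P(bag C | data) = 0.14505, P(bag D | data) = 0.13431.
The predictive probability is P(blue next | data) = (7/11)(0.68351) + (1/5)(0.037133) + (1/2)(0.14505) + (5/6)(0.13431) = 0.62683.

0.627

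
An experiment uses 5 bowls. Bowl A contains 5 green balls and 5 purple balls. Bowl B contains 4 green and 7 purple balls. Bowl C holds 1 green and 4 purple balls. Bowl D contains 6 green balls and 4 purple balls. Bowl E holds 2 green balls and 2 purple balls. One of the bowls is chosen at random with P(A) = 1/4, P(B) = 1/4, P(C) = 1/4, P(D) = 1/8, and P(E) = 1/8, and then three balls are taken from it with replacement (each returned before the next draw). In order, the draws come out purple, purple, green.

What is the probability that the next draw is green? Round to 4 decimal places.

0.3949

For each hypothesis, P(data | H) works out to: P(data | bowl A) = (5/10)(5/10)(5/10) = 0.125; P(data | bowl B) = (7/11)(7/11)(4/11) = 0.14726; P(data | bowl C) = (4/5)(4/5)(1/5) = 0.128; P(data | bowl D) = (4/10)(4/10)(6/10) = 0.096; P(data | bowl E) = (2/4)(2/4)(2/4) = 0.125.
Weighting by the prior gives 1/4 · 0.125 = 0.03125, 1/4 · 0.14726 = 0.036814, 1/4 · 0.128 = 0.032, 1/8 · 0.096 = 0.012, 1/8 · 0.125 = 0.015625; these sum to 0.12769.
Dividing through by the total gives posterior P(bowl A | data) = 0.24473, P(bowl B | data) = 0.28831, P(bowl C | data) = 0.25061, P(bowl D | data) = 0.093978, P(bowl E | data) = 0.12237.
So P(green next | data) = Σ P(green next | H) P(H | data) = (1/2)(0.24473) + (4/11)(0.28831) + (1/5)(0.25061) + (3/5)(0.093978) + (1/2)(0.12237) = 0.3949.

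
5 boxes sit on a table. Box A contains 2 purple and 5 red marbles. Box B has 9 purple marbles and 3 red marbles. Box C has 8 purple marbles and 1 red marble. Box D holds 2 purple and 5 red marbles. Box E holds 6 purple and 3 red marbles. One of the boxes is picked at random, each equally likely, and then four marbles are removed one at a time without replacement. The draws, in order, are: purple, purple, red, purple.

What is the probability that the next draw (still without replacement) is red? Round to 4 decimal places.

0.2222

The likelihood of the observed sequence under each hypothesis: P(data | box A) = (2/7)(1/6)(5/5)(0/4) = 0; P(data | box B) = (9/12)(8/11)(3/10)(7/9) = 0.12727; P(data | box C) = (8/9)(7/8)(1/7)(6/6) = 0.11111; P(data | box D) = (2/7)(1/6)(5/5)(0/4) = 0; P(data | box E) = (6/9)(5/8)(3/7)(4/6) = 0.11905.
Multiplying each by its prior: 1/5 · 0 = 0, 1/5 · 0.12727 = 0.025455, 1/5 · 0.11111 = 0.022222, 1/5 · 0 = 0, 1/5 · 0.11905 = 0.02381; summing to 0.071486.
Normalising, the posterior is P(box A | data) = 0, P(box B | data) = 0.35608, P(box C | data) = 0.31086, P(box D | data) = 0, P(box E | data) = 0.33306.
Averaging over the posterior, P(red next | data) = (1/4)(0.35608) + (0)(0.31086) + (2/5)(0.33306) = 0.22224.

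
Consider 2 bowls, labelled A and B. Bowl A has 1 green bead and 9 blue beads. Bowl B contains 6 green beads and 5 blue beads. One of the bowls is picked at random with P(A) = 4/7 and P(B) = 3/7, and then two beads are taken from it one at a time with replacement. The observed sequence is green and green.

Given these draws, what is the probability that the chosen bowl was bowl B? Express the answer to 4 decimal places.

0.9571

The likelihood of the observed sequence under each hypothesis: P(data | bowl A) = (1/10)(1/10) = 0.01; P(data | bowl B) = (6/11)(6/11) = 0.29752.
Weighting by the prior gives 4/7 · 0.01 = 0.0057143, 3/7 · 0.29752 = 0.12751; with total 0.13322.
Hence P(bowl B | data) = (0.12751) / (0.13322) = 0.95711.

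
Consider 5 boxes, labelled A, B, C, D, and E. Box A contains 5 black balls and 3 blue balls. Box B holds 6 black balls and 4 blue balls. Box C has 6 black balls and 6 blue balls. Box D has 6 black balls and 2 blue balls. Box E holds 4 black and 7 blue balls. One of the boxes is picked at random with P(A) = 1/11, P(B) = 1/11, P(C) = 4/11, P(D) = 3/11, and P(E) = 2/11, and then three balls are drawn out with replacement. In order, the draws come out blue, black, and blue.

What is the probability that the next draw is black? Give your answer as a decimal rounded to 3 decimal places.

0.514

Compute the likelihood of the observed sequence for each case: P(data | box A) = (3/8)(5/8)(3/8) = 0.087891; P(data | box B) = (4/10)(6/10)(4/10) = 0.096; P(data | box C) = (6/12)(6/12)(6/12) = 0.125; P(data | box D) = (2/8)(6/8)(2/8) = 0.046875; P(data | box E) = (7/11)(4/11)(7/11) = 0.14726.
Multiplying each by its prior: 1/11 · 0.087891 = 0.0079901, 1/11 · 0.096 = 0.0087273, 4/11 · 0.125 = 0.045455, 3/11 · 0.046875 = 0.012784, 2/11 · 0.14726 = 0.026774; summing to 0.10173.
Normalising, the posterior is P(box A | data) = 0.078542, P(box B | data) = 0.085789, P(box C | data) = 0.44682, P(box D | data) = 0.12567, P(box E | data) = 0.26319.
So P(black next | data) = Σ P(black next | H) P(H | data) = (5/8)(0.078542) + (3/5)(0.085789) + (1/2)(0.44682) + (3/4)(0.12567) + (4/11)(0.26319) = 0.51392.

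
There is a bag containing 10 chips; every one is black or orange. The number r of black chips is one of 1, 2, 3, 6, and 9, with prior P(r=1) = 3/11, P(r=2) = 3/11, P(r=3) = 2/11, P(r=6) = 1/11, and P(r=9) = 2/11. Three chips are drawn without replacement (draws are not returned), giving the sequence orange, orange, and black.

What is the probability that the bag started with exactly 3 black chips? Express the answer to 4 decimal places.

0.2877

Compute the likelihood of the observed sequence for each case: P(data | r = 1) = (9/10)(8/9)(1/8) = 1/10; P(data | r = 2) = (8/10)(7/9)(2/8) = 7/45; P(data | r = 3) = (7/10)(6/9)(3/8) = 7/40; P(data | r = 6) = (4/10)(3/9)(6/8) = 1/10; P(data | r = 9) = (1/10)(0/9) = 0.
Weighting by the prior gives 3/11 · 1/10 = 3/110, 3/11 · 7/45 = 7/165, 2/11 · 7/40 = 7/220, 1/11 · 1/10 = 1/110, 2/11 · 0 = 0; summing to 73/660.
Therefore the posterior P(r = 3 | data) = (7/220) / (73/660) = 21/73.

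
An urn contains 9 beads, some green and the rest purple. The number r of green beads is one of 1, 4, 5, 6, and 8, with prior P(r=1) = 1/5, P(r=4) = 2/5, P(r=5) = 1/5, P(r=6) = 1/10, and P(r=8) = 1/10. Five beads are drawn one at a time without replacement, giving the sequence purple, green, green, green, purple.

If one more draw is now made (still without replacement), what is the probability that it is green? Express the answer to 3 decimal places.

For each hypothesis, P(data | H) works out to: P(data | r = 1) = (8/9)(1/8)(0/7) = 0; P(data | r = 4) = (5/9)(4/8)(3/7)(2/6)(4/5) = 2/63; P(data | r = 5) = (4/9)(5/8)(4/7)(3/6)(3/5) = 1/21; P(data | r = 6) = (3/9)(6/8)(5/7)(4/6)(2/5) = 1/21; P(data | r = 8) = (1/9)(8/8)(7/7)(6/6)(0/5) = 0.
Multiplying each by its prior: 1/5 · 0 = 0, 2/5 · 2/63 = 4/315, 1/5 · 1/21 = 1/105, 1/10 · 1/21 = 1/210, 1/10 · 0 = 0; with total 17/630.
The posterior is then P(r = 1 | data) = 0, P(r = 4 | data) = 8/17, P(r = 5 | data) = 6/17, P(r = 6 | data) = 3/17, P(r = 8 | data) = 0.
The predictive probability is P(green next | data) = (1/4)(8/17) + (1/2)(6/17) + (3/4)(3/17) = 29/68.

0.426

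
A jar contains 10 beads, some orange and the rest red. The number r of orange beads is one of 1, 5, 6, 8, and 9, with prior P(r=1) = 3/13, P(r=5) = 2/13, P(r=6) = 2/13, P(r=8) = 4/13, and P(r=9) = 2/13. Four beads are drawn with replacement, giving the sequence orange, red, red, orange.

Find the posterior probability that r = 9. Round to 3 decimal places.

0.042

Compute the likelihood of the observed sequence for each case: P(data | r = 1) = (1/10)(9/10)(9/10)(1/10) = 0.0081; P(data | r = 5) = (5/10)(5/10)(5/10)(5/10) = 0.0625; P(data | r = 6) = (6/10)(4/10)(4/10)(6/10) = 0.0576; P(data | r = 8) = (8/10)(2/10)(2/10)(8/10) = 0.0256; P(data | r = 9) = (9/10)(1/10)(1/10)(9/10) = 0.0081.
Multiplying each by its prior: 3/13 · 0.0081 = 0.0018692, 2/13 · 0.0625 = 0.0096154, 2/13 · 0.0576 = 0.0088615, 4/13 · 0.0256 = 0.0078769, 2/13 · 0.0081 = 0.0012462; with total 0.029469.
So P(r = 9 | data) = (0.0012462) / (0.029469) = 0.042287.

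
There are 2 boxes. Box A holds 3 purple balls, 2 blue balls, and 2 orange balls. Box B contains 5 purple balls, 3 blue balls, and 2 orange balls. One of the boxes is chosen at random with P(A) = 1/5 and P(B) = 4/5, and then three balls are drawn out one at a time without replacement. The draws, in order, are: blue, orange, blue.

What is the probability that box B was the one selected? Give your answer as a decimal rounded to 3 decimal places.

0.778

Compute the likelihood of the observed sequence for each case: P(data | box A) = (2/7)(2/6)(1/5) = 2/105; P(data | box B) = (3/10)(2/9)(2/8) = 1/60.
Weighting by the prior gives 1/5 · 2/105 = 2/525, 4/5 · 1/60 = 1/75; with total 3/175.
Hence P(box B | data) = (1/75) / (3/175) = 7/9.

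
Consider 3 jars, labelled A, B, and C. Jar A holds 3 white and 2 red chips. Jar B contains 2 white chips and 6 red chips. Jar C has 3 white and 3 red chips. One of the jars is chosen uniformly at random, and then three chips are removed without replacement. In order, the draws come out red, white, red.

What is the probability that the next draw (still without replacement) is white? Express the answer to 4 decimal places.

Compute the likelihood of the observed sequence for each case: P(data | jar A) = (2/5)(3/4)(1/3) = 1/10; P(data | jar B) = (6/8)(2/7)(5/6) = 5/28; P(data | jar C) = (3/6)(3/5)(2/4) = 3/20.
Weighting by the prior gives 1/3 · 1/10 = 1/30, 1/3 · 5/28 = 5/84, 1/3 · 3/20 = 1/20; these sum to 1/7.
Dividing through by the total gives posterior P(jar A | data) = 7/30, P(jar B | data) = 5/12, P(jar C | data) = 7/20.
Averaging over the posterior, P(white next | data) = (1)(7/30) + (1/5)(5/12) + (2/3)(7/20) = 11/20.

0.5500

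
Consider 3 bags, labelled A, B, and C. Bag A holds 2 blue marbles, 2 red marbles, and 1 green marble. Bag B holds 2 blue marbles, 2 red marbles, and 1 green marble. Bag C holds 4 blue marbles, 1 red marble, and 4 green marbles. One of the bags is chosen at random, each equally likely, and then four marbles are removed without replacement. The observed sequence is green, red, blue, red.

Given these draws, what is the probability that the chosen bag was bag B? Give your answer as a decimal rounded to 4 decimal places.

The likelihood of the observed sequence under each hypothesis: P(data | bag A) = (1/5)(2/4)(2/3)(1/2) = 1/30; P(data | bag B) = (1/5)(2/4)(2/3)(1/2) = 1/30; P(data | bag C) = (4/9)(1/8)(4/7)(0/6) = 0.
Multiplying each by its prior: 1/3 · 1/30 = 1/90, 1/3 · 1/30 = 1/90, 1/3 · 0 = 0; summing to 1/45.
Therefore the posterior P(bag B | data) = (1/90) / (1/45) = 1/2.

0.5000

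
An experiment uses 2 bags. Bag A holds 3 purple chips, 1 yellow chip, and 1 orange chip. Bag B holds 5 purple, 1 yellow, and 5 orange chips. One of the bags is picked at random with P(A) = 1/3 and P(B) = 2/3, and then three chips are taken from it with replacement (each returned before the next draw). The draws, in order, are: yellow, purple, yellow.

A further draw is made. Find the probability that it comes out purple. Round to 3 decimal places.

0.565

Under each hypothesis, the probability of the observed sequence is: P(data | bag A) = (1/5)(3/5)(1/5) = 0.024; P(data | bag B) = (1/11)(5/11)(1/11) = 0.0037566.
Multiplying each by its prior: 1/3 · 0.024 = 0.008, 2/3 · 0.0037566 = 0.0025044; with total 0.010504.
Normalising, the posterior is P(bag A | data) = 0.76159, P(bag B | data) = 0.23841.
The predictive probability is P(purple next | data) = (3/5)(0.76159) + (5/11)(0.23841) = 0.56532.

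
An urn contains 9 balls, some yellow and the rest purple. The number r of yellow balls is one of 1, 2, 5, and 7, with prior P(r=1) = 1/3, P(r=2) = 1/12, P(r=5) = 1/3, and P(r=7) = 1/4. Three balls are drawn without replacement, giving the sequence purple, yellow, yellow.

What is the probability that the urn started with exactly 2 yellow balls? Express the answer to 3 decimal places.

The likelihood of the observed sequence under each hypothesis: P(data | r = 1) = (8/9)(1/8)(0/7) = 0; P(data | r = 2) = (7/9)(2/8)(1/7) = 0.027778; P(data | r = 5) = (4/9)(5/8)(4/7) = 0.15873; P(data | r = 7) = (2/9)(7/8)(6/7) = 0.16667.
Weighting by the prior gives 1/3 · 0 = 0, 1/12 · 0.027778 = 0.0023148, 1/3 · 0.15873 = 0.05291, 1/4 · 0.16667 = 0.041667; these sum to 0.096892.
By Bayes' rule, P(r = 2 | data) = (0.0023148) / (0.096892) = 0.023891.

0.024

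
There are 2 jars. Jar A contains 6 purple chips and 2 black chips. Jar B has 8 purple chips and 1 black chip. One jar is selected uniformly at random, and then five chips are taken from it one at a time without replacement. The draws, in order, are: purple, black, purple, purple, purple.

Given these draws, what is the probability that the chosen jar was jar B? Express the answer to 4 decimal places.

0.5091

Under each hypothesis, the probability of the observed sequence is: P(data | jar A) = (6/8)(2/7)(5/6)(4/5)(3/4) = 3/28; P(data | jar B) = (8/9)(1/8)(7/7)(6/6)(5/5) = 1/9.
The prior-weighted likelihoods are 1/2 · 3/28 = 3/56, 1/2 · 1/9 = 1/18; summing to 55/504.
So P(jar B | data) = (1/18) / (55/504) = 28/55.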